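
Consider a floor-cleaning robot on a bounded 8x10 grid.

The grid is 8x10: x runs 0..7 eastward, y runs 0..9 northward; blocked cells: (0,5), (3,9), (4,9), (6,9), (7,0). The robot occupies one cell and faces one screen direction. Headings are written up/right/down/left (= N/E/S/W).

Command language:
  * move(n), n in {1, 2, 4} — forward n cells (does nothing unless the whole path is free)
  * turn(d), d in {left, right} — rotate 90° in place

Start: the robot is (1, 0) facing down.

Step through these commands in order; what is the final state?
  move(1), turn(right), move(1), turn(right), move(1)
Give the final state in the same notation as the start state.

(0, 1) facing up

t0: (1, 0) facing down
step 1 (move(1)): (1, 0) facing down
step 2 (turn(right)): (1, 0) facing left
step 3 (move(1)): (0, 0) facing left
step 4 (turn(right)): (0, 0) facing up
step 5 (move(1)): (0, 1) facing up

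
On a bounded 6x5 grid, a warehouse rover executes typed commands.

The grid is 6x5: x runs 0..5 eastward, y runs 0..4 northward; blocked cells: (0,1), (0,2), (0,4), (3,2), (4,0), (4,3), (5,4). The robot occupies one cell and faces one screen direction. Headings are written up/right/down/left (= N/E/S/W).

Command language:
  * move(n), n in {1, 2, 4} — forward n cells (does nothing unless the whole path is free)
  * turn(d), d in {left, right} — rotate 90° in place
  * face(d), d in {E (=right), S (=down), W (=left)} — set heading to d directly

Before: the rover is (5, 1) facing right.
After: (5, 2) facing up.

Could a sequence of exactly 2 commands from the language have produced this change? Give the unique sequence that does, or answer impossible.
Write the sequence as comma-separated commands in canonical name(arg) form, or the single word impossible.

key: order matters: swapping turn(left) and move(1) lands elsewhere
start: (5, 1) facing right
[1] after turn(left): (5, 1) facing up
[2] after move(1): (5, 2) facing up
all 64 alternatives checked — unique.

turn(left), move(1)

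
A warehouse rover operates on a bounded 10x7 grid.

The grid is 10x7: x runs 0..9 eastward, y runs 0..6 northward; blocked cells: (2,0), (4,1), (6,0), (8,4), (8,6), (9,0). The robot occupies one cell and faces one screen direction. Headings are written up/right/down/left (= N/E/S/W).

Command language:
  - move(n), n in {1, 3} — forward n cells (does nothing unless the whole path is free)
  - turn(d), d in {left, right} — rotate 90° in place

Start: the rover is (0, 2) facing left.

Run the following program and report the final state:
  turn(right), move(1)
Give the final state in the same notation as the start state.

start: (0, 2) facing left
t=1 turn(right) ⇒ (0, 2) facing up
t=2 move(1) ⇒ (0, 3) facing up

(0, 3) facing up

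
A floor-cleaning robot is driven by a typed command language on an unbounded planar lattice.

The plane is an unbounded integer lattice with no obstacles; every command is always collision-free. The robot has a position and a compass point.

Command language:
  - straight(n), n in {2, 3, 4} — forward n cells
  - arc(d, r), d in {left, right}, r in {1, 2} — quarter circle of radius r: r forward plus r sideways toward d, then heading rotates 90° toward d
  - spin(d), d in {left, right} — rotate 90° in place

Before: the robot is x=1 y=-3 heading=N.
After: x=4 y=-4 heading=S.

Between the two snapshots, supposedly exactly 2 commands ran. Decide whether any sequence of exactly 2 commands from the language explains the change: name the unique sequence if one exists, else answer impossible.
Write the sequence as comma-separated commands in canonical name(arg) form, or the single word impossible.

arc(right, 1), arc(right, 2)

key: position moved to (4,-4) AND the heading swung to S — translation plus rotation needed
begin: x=1 y=-3 heading=N
1. arc(right, 1) → x=2 y=-2 heading=E
2. arc(right, 2) → x=4 y=-4 heading=S
all 81 alternatives checked — unique.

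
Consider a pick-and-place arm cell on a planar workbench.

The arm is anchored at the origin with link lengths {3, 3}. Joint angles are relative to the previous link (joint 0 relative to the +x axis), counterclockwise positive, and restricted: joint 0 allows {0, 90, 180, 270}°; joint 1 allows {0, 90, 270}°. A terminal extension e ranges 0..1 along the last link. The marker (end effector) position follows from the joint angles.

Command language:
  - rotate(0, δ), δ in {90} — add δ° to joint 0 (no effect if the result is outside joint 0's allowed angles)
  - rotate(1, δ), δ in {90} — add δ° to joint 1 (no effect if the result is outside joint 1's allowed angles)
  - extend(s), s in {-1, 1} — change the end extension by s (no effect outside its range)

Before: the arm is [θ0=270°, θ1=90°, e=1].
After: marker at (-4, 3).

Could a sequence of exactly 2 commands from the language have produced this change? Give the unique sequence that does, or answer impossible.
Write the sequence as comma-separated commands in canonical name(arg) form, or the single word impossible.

initial: [θ0=270°, θ1=90°, e=1]
[1] after rotate(0, 90): [θ0=0°, θ1=90°, e=1]
[2] after rotate(0, 90): [θ0=90°, θ1=90°, e=1]
uniquely the one of 16 2-step routes that fits.

rotate(0, 90), rotate(0, 90)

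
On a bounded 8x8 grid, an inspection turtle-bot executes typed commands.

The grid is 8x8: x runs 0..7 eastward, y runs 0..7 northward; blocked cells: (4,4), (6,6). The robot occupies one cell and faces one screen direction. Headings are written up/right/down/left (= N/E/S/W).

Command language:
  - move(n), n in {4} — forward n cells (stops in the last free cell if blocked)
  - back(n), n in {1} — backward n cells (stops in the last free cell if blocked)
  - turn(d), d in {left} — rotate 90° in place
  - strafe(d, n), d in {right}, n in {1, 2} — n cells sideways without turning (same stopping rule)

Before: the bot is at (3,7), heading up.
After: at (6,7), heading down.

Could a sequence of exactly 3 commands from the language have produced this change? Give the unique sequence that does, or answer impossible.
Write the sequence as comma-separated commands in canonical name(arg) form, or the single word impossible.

all 125 sequences checked — none match.

impossible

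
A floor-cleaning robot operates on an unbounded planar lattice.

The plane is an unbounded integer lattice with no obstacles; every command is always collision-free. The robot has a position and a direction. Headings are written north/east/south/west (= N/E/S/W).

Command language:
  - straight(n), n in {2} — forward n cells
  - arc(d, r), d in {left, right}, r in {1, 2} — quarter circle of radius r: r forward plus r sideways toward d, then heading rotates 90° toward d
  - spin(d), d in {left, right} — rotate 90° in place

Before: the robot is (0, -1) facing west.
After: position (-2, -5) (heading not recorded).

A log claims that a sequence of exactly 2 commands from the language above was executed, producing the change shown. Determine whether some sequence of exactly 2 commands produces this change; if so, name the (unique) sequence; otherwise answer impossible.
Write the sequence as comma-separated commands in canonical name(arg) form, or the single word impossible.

arc(left, 2), straight(2)

key: running straight(2) before arc(left, 2) would end elsewhere — order is forced
begin: (0, -1) facing west
1. arc(left, 2) → (-2, -3) facing south
2. straight(2) → (-2, -5) facing south
no rival 2-sequence matches.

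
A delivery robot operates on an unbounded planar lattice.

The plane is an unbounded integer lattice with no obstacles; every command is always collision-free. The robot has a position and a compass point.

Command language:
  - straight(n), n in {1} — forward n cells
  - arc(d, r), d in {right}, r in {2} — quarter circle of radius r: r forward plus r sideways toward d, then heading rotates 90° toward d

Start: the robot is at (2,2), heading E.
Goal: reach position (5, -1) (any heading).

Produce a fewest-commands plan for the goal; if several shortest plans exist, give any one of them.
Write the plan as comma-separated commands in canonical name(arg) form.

straight(1), arc(right, 2), straight(1)

from: at (2,2), heading E
1. straight(1) → at (3,2), heading E
2. arc(right, 2) → at (5,0), heading S
3. straight(1) → at (5,-1), heading S
shorter routes all fall short; 3 is best.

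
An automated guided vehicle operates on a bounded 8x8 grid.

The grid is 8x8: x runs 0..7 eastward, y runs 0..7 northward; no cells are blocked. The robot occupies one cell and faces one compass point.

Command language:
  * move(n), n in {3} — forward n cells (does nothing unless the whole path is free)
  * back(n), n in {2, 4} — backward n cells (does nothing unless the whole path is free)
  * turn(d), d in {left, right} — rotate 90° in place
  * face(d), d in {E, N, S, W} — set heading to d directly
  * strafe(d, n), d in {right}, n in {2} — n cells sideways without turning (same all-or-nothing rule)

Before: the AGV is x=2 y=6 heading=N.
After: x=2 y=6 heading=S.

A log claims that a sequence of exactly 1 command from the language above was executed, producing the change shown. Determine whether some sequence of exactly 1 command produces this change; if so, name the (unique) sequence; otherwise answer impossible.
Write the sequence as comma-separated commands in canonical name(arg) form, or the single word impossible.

face(S)

key: (2,6) unchanged — the single command moves nothing
begin: x=2 y=6 heading=N
t=1 face(S) ⇒ x=2 y=6 heading=S
uniquely the one of 10 1-step routes that fits.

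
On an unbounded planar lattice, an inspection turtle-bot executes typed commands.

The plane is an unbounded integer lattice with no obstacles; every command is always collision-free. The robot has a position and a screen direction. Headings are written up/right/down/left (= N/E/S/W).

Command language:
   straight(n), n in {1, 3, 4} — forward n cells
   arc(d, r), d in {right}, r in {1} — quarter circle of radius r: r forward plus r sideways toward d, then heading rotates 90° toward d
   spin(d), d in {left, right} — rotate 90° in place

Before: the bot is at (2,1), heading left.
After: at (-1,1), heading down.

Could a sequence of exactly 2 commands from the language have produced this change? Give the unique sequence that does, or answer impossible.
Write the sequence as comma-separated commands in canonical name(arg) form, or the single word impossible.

straight(3), spin(left)

key: cell and facing (now S) both changed — the 2 commands mix motion and turning
from: at (2,1), heading left
step 1 (straight(3)): at (-1,1), heading left
step 2 (spin(left)): at (-1,1), heading down
no other 2-command option fits: unique.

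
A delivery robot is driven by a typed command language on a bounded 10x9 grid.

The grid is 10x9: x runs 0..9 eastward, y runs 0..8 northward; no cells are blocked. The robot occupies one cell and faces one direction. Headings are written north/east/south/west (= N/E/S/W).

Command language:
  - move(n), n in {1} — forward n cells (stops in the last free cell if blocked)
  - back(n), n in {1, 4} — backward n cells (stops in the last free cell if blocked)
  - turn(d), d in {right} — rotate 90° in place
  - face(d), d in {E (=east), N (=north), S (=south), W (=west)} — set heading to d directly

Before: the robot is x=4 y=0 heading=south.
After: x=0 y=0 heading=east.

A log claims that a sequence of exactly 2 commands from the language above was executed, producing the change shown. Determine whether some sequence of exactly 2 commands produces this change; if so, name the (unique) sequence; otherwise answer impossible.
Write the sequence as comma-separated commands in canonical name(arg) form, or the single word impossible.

face(E), back(4)

key: position moved to (0,0) AND the heading swung to E — translation plus rotation needed
from: x=4 y=0 heading=south
t=1 face(E) ⇒ x=4 y=0 heading=east
t=2 back(4) ⇒ x=0 y=0 heading=east
no rival 2-sequence matches.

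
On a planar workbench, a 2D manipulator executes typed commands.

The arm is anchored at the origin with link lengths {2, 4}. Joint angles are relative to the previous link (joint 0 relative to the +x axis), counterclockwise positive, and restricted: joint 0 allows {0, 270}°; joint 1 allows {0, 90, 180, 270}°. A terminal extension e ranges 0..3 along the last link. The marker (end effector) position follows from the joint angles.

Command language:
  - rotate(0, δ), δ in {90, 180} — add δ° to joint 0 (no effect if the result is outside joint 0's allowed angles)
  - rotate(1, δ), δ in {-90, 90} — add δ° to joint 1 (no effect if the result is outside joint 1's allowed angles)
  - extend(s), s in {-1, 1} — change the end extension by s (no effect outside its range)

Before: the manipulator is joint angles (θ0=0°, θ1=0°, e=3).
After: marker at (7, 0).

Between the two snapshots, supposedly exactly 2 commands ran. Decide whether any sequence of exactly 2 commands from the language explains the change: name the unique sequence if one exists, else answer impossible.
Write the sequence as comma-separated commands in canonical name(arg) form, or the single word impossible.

extend(-1), extend(-1)

initial: joint angles (θ0=0°, θ1=0°, e=3)
1. extend(-1) → joint angles (θ0=0°, θ1=0°, e=2)
2. extend(-1) → joint angles (θ0=0°, θ1=0°, e=1)
all 36 alternatives checked — unique.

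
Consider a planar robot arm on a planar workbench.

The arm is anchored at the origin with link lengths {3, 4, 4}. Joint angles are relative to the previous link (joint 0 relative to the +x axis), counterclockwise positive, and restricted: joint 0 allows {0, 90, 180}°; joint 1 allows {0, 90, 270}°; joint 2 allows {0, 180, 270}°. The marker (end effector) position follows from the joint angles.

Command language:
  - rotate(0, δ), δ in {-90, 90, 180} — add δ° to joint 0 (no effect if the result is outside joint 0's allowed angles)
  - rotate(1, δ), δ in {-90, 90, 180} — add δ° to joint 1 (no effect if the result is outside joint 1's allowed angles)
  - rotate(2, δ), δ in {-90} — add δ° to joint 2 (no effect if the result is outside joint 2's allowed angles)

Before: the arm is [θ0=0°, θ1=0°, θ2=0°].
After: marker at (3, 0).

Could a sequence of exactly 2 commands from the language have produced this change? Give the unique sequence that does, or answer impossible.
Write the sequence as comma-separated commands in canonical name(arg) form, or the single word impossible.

rotate(2, -90), rotate(2, -90)

initial: [θ0=0°, θ1=0°, θ2=0°]
step 1 (rotate(2, -90)): [θ0=0°, θ1=0°, θ2=270°]
step 2 (rotate(2, -90)): [θ0=0°, θ1=0°, θ2=180°]
uniquely the one of 49 2-step routes that fits.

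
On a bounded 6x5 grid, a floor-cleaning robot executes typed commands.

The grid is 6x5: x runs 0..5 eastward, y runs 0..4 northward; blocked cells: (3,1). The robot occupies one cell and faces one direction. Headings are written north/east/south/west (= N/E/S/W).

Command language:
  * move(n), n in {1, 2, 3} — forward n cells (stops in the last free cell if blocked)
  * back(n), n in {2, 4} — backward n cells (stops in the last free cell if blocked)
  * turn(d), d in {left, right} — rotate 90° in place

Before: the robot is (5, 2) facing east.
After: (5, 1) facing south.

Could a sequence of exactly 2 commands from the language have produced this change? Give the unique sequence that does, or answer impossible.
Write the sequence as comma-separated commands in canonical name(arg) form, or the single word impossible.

key: cell and facing (now S) both changed — the 2 commands mix motion and turning
t0: (5, 2) facing east
step 1 (turn(right)): (5, 2) facing south
step 2 (move(1)): (5, 1) facing south
no other 2-command option fits: unique.

turn(right), move(1)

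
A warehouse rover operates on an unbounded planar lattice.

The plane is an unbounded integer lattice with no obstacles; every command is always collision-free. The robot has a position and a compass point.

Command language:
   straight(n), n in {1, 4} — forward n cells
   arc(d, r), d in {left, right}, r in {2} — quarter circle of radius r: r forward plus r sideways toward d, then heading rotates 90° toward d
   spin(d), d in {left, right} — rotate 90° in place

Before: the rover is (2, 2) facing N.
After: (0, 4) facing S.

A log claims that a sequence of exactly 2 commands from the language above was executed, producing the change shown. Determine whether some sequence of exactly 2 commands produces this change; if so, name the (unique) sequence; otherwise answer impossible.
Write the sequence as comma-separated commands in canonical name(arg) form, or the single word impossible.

key: position moved to (0,4) AND the heading swung to S — translation plus rotation needed
t0: (2, 2) facing N
step 1 (arc(left, 2)): (0, 4) facing W
step 2 (spin(left)): (0, 4) facing S
all 36 alternatives checked — unique.

arc(left, 2), spin(left)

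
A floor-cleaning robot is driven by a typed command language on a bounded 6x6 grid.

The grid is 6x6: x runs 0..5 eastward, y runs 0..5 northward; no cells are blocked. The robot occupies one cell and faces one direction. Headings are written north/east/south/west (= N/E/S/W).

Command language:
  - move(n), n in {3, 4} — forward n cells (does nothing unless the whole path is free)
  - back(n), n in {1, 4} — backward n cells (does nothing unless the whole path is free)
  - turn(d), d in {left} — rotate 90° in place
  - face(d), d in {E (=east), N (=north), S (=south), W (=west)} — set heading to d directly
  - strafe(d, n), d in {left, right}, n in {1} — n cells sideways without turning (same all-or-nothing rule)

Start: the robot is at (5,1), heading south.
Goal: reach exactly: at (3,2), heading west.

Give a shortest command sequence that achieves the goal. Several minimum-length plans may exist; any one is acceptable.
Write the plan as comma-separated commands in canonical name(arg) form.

begin: at (5,1), heading south
[1] after back(1): at (5,2), heading south
[2] after strafe(right, 1): at (4,2), heading south
[3] after strafe(right, 1): at (3,2), heading south
[4] after face(W): at (3,2), heading west
no 3-step plan works, so 4 is optimal.

back(1), strafe(right, 1), strafe(right, 1), face(W)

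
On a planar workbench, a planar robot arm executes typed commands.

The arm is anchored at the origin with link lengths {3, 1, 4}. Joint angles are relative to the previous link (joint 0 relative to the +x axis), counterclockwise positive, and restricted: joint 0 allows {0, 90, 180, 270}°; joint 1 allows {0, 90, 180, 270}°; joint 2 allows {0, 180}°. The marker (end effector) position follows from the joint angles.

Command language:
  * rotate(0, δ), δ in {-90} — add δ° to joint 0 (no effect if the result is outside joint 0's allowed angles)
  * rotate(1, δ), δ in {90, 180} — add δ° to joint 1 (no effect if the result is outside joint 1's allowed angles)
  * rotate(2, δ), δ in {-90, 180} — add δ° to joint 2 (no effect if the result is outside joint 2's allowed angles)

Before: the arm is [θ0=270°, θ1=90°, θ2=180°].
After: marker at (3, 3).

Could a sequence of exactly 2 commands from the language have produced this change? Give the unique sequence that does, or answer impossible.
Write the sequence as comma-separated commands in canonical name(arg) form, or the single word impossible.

begin: [θ0=270°, θ1=90°, θ2=180°]
t=1 rotate(0, -90) ⇒ [θ0=180°, θ1=90°, θ2=180°]
t=2 rotate(0, -90) ⇒ [θ0=90°, θ1=90°, θ2=180°]
uniquely the one of 25 2-step routes that fits.

rotate(0, -90), rotate(0, -90)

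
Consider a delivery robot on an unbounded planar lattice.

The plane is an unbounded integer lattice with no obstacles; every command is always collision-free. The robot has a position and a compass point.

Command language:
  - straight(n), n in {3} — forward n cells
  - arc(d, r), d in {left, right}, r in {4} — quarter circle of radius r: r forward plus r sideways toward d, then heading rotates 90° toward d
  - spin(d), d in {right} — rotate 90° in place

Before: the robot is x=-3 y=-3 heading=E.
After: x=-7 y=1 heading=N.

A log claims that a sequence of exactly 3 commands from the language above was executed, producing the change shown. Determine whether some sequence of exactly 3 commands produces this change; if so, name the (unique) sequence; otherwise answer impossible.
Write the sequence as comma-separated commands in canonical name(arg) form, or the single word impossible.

key: running arc(right, 4) before spin(right) would end elsewhere — order is forced
from: x=-3 y=-3 heading=E
[1] after spin(right): x=-3 y=-3 heading=S
[2] after spin(right): x=-3 y=-3 heading=W
[3] after arc(right, 4): x=-7 y=1 heading=N
no rival 3-sequence matches.

spin(right), spin(right), arc(right, 4)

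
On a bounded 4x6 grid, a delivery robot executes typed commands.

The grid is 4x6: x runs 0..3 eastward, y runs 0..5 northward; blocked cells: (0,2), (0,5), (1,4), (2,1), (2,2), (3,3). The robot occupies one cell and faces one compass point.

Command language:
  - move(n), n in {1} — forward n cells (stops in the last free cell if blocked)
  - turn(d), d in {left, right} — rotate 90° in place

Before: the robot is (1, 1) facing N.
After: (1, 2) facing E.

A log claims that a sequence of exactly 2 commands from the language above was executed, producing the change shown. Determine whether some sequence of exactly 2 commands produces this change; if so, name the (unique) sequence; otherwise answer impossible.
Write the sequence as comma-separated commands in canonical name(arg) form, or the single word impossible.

move(1), turn(right)

key: running turn(right) before move(1) would end elsewhere — order is forced
t0: (1, 1) facing N
1. move(1) → (1, 2) facing N
2. turn(right) → (1, 2) facing E
uniquely the one of 9 2-step routes that fits.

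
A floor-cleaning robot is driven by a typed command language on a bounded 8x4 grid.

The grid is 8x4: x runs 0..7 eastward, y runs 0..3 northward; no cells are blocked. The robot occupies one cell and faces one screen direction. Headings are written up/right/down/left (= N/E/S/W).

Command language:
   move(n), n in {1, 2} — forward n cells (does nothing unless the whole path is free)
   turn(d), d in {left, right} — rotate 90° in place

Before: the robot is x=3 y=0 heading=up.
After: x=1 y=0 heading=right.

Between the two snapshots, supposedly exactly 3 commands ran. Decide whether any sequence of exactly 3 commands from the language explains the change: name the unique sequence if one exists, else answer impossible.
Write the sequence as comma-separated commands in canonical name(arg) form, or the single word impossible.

impossible

checked all 3-command options: none fits.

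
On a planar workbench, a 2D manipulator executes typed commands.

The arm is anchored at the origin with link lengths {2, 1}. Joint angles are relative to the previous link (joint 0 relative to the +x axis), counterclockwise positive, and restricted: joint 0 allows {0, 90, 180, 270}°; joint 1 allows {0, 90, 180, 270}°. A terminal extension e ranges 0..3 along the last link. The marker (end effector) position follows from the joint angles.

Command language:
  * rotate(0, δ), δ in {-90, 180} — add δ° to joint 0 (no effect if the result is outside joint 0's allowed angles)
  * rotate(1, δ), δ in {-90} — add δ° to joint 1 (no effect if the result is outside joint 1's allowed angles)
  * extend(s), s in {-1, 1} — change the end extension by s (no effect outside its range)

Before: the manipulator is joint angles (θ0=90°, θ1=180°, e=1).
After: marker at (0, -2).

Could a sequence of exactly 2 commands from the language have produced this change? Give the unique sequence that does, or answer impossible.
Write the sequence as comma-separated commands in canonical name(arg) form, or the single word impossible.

start: joint angles (θ0=90°, θ1=180°, e=1)
step 1 (extend(1)): joint angles (θ0=90°, θ1=180°, e=2)
step 2 (extend(1)): joint angles (θ0=90°, θ1=180°, e=3)
no rival 2-sequence matches.

extend(1), extend(1)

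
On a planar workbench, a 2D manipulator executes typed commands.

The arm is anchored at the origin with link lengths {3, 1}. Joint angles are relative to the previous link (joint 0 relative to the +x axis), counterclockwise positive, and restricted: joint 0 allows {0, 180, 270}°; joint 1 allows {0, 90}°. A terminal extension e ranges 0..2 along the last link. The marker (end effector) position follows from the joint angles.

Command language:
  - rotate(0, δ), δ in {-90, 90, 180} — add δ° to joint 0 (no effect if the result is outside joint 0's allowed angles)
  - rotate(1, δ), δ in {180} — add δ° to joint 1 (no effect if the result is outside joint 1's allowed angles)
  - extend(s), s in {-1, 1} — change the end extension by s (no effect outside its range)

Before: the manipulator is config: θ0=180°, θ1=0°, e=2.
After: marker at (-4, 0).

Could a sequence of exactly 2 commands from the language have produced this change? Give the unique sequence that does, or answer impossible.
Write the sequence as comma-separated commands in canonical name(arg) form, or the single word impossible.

t0: config: θ0=180°, θ1=0°, e=2
step 1 (extend(-1)): config: θ0=180°, θ1=0°, e=1
step 2 (extend(-1)): config: θ0=180°, θ1=0°, e=0
no other 2-command option fits: unique.

extend(-1), extend(-1)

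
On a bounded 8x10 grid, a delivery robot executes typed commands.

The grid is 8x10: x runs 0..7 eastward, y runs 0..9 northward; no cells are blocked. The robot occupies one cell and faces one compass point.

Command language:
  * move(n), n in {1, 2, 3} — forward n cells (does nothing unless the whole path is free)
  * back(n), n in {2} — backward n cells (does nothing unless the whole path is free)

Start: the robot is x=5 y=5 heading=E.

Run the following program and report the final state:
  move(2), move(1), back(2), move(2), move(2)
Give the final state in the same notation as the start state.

x=7 y=5 heading=E

initial: x=5 y=5 heading=E
step 1 (move(2)): x=7 y=5 heading=E
step 2 (move(1)): x=7 y=5 heading=E
step 3 (back(2)): x=5 y=5 heading=E
step 4 (move(2)): x=7 y=5 heading=E
step 5 (move(2)): x=7 y=5 heading=E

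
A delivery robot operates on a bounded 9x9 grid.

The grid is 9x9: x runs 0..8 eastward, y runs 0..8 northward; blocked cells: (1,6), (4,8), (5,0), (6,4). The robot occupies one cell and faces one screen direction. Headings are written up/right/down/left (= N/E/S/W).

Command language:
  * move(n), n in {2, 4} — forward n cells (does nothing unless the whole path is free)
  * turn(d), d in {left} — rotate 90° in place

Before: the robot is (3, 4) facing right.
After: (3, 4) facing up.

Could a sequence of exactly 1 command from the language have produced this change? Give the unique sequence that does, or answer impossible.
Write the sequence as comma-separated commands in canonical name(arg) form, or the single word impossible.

key: parked at (3,4) the whole time — nothing moves the robot
from: (3, 4) facing right
[1] after turn(left): (3, 4) facing up
no other 1-command option fits: unique.

turn(left)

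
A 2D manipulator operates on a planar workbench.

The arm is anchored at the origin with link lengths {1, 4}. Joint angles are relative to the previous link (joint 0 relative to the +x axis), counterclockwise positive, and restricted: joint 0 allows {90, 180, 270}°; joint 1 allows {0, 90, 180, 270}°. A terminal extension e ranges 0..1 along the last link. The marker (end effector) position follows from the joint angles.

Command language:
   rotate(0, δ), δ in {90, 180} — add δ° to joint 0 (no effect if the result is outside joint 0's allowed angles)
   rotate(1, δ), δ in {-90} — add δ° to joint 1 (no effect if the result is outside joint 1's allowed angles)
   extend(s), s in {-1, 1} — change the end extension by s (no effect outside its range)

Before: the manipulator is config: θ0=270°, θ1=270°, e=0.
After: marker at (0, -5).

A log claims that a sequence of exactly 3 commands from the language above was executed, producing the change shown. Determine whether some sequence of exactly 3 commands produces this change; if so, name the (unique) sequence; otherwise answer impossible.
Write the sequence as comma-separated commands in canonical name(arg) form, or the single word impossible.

from: config: θ0=270°, θ1=270°, e=0
[1] after rotate(1, -90): config: θ0=270°, θ1=180°, e=0
[2] after rotate(1, -90): config: θ0=270°, θ1=90°, e=0
[3] after rotate(1, -90): config: θ0=270°, θ1=0°, e=0
no other 3-command option fits: unique.

rotate(1, -90), rotate(1, -90), rotate(1, -90)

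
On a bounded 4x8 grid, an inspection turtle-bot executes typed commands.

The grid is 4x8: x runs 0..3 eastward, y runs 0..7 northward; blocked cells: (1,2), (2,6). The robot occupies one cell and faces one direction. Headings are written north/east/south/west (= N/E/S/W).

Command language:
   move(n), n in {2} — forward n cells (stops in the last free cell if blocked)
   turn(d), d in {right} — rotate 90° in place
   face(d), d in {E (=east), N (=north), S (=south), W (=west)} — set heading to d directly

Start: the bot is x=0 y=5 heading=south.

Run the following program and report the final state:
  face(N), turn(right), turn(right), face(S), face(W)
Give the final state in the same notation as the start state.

begin: x=0 y=5 heading=south
1. face(N) → x=0 y=5 heading=north
2. turn(right) → x=0 y=5 heading=east
3. turn(right) → x=0 y=5 heading=south
4. face(S) → x=0 y=5 heading=south
5. face(W) → x=0 y=5 heading=west

x=0 y=5 heading=west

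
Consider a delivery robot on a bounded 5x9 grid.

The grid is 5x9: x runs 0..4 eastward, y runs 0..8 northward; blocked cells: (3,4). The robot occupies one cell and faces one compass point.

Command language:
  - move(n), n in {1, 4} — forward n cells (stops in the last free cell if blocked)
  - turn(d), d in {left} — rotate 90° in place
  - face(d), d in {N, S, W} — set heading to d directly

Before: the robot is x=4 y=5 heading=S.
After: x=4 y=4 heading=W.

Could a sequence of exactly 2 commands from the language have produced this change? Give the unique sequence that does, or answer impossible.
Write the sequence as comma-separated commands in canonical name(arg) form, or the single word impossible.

move(1), face(W)

key: running face(W) before move(1) would end elsewhere — order is forced
begin: x=4 y=5 heading=S
t=1 move(1) ⇒ x=4 y=4 heading=S
t=2 face(W) ⇒ x=4 y=4 heading=W
no other 2-command option fits: unique.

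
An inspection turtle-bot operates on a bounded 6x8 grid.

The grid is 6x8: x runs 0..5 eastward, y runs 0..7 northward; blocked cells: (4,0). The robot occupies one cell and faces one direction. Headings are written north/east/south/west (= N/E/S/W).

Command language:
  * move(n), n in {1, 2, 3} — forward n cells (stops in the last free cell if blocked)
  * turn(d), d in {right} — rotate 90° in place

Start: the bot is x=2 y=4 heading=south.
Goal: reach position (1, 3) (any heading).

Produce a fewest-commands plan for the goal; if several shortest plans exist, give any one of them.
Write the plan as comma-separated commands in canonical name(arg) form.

from: x=2 y=4 heading=south
1. move(1) → x=2 y=3 heading=south
2. turn(right) → x=2 y=3 heading=west
3. move(1) → x=1 y=3 heading=west
no 2-step plan works, so 3 is optimal.

move(1), turn(right), move(1)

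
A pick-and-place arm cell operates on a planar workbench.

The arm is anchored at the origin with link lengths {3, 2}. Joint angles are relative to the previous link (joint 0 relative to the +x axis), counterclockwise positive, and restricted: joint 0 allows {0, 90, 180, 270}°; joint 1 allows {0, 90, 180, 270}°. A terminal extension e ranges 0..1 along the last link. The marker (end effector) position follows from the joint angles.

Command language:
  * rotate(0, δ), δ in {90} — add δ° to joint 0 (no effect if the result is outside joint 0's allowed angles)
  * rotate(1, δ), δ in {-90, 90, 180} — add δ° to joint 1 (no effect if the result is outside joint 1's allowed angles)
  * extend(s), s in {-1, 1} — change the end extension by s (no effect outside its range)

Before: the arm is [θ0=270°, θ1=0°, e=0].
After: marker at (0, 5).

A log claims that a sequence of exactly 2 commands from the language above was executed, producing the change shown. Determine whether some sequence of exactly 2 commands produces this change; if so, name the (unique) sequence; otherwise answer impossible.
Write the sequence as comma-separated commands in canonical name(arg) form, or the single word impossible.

rotate(0, 90), rotate(0, 90)

initial: [θ0=270°, θ1=0°, e=0]
t=1 rotate(0, 90) ⇒ [θ0=0°, θ1=0°, e=0]
t=2 rotate(0, 90) ⇒ [θ0=90°, θ1=0°, e=0]
all 36 alternatives checked — unique.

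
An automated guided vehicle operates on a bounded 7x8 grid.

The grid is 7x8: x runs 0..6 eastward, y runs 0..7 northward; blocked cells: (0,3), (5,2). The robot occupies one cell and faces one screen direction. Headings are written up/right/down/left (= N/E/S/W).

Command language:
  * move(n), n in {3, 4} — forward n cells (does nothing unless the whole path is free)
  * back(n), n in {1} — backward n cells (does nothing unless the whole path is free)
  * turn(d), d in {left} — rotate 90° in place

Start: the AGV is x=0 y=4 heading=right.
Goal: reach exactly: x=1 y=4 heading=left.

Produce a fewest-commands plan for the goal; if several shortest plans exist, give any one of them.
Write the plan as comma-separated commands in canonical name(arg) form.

turn(left), turn(left), back(1)

begin: x=0 y=4 heading=right
step 1 (turn(left)): x=0 y=4 heading=up
step 2 (turn(left)): x=0 y=4 heading=left
step 3 (back(1)): x=1 y=4 heading=left
shorter routes all fall short; 3 is best.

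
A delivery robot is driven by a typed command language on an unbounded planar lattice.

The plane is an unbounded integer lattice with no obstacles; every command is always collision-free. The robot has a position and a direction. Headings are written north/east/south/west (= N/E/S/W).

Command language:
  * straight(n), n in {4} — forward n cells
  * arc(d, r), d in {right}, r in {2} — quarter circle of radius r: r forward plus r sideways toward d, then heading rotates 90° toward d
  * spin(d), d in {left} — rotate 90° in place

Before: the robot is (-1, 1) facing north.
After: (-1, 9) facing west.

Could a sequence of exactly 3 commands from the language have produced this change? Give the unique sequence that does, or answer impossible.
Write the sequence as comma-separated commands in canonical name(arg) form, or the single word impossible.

straight(4), straight(4), spin(left)

key: cell and facing (now W) both changed — the 3 commands mix motion and turning
start: (-1, 1) facing north
step 1 (straight(4)): (-1, 5) facing north
step 2 (straight(4)): (-1, 9) facing north
step 3 (spin(left)): (-1, 9) facing west
no rival 3-sequence matches.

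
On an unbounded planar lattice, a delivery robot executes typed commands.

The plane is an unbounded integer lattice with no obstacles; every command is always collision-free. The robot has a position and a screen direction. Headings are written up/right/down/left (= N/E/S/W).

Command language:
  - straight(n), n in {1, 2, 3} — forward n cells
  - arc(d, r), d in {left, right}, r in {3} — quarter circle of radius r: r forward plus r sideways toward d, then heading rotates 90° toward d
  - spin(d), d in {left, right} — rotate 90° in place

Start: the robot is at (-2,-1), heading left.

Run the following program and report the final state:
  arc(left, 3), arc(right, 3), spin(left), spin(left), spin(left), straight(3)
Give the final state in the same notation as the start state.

at (-8,-4), heading up

initial: at (-2,-1), heading left
1. arc(left, 3) → at (-5,-4), heading down
2. arc(right, 3) → at (-8,-7), heading left
3. spin(left) → at (-8,-7), heading down
4. spin(left) → at (-8,-7), heading right
5. spin(left) → at (-8,-7), heading up
6. straight(3) → at (-8,-4), heading up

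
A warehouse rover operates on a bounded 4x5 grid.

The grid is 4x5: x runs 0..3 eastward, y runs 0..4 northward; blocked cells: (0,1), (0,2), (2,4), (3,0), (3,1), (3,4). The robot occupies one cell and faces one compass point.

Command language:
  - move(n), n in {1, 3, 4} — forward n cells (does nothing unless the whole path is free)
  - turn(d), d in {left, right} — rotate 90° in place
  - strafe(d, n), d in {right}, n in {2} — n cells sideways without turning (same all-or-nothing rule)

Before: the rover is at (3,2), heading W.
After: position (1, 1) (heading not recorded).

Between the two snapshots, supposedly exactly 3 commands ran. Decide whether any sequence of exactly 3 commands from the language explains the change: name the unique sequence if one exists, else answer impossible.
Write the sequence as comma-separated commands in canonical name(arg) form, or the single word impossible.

turn(left), strafe(right, 2), move(1)

key: order matters: swapping turn(left) and move(1) lands elsewhere
from: at (3,2), heading W
step 1 (turn(left)): at (3,2), heading S
step 2 (strafe(right, 2)): at (1,2), heading S
step 3 (move(1)): at (1,1), heading S
all 216 alternatives checked — unique.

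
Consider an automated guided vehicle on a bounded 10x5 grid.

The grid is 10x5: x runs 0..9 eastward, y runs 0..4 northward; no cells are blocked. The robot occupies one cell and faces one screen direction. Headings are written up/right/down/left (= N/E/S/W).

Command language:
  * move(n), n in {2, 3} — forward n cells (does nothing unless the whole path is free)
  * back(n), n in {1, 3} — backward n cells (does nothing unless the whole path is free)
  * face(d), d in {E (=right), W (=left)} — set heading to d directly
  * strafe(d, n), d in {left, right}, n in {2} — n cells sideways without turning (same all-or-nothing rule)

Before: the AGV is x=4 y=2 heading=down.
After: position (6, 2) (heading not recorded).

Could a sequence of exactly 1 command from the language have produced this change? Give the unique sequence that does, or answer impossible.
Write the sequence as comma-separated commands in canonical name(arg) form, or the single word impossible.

strafe(left, 2)

begin: x=4 y=2 heading=down
[1] after strafe(left, 2): x=6 y=2 heading=down
uniquely the one of 8 1-step routes that fits.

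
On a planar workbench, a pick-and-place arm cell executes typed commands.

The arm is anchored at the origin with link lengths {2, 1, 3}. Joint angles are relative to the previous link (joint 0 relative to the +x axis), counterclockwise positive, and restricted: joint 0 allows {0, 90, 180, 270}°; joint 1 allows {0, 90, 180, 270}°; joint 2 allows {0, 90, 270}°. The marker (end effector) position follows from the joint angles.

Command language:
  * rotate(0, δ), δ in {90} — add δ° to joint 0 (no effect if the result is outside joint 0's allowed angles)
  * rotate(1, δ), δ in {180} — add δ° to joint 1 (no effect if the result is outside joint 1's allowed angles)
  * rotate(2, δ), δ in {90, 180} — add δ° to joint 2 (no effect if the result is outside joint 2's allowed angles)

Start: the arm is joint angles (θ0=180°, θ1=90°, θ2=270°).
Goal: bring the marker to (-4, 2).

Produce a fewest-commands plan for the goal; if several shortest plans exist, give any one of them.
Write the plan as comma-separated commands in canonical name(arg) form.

start: joint angles (θ0=180°, θ1=90°, θ2=270°)
[1] after rotate(0, 90): joint angles (θ0=270°, θ1=90°, θ2=270°)
[2] after rotate(0, 90): joint angles (θ0=0°, θ1=90°, θ2=270°)
[3] after rotate(0, 90): joint angles (θ0=90°, θ1=90°, θ2=270°)
[4] after rotate(2, 90): joint angles (θ0=90°, θ1=90°, θ2=0°)
nothing shorter than 4 reaches the goal.

rotate(0, 90), rotate(0, 90), rotate(0, 90), rotate(2, 90)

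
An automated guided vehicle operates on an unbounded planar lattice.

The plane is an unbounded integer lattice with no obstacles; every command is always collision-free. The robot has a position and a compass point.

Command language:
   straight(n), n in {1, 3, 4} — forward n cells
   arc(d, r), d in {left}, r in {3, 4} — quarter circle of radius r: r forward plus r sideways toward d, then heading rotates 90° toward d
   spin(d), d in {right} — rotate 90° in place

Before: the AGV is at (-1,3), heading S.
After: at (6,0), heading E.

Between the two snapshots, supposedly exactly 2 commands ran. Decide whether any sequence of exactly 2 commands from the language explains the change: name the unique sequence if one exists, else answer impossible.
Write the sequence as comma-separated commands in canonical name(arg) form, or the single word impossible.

key: cell and facing (now E) both changed — the 2 commands mix motion and turning
start: at (-1,3), heading S
t=1 arc(left, 3) ⇒ at (2,0), heading E
t=2 straight(4) ⇒ at (6,0), heading E
no rival 2-sequence matches.

arc(left, 3), straight(4)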